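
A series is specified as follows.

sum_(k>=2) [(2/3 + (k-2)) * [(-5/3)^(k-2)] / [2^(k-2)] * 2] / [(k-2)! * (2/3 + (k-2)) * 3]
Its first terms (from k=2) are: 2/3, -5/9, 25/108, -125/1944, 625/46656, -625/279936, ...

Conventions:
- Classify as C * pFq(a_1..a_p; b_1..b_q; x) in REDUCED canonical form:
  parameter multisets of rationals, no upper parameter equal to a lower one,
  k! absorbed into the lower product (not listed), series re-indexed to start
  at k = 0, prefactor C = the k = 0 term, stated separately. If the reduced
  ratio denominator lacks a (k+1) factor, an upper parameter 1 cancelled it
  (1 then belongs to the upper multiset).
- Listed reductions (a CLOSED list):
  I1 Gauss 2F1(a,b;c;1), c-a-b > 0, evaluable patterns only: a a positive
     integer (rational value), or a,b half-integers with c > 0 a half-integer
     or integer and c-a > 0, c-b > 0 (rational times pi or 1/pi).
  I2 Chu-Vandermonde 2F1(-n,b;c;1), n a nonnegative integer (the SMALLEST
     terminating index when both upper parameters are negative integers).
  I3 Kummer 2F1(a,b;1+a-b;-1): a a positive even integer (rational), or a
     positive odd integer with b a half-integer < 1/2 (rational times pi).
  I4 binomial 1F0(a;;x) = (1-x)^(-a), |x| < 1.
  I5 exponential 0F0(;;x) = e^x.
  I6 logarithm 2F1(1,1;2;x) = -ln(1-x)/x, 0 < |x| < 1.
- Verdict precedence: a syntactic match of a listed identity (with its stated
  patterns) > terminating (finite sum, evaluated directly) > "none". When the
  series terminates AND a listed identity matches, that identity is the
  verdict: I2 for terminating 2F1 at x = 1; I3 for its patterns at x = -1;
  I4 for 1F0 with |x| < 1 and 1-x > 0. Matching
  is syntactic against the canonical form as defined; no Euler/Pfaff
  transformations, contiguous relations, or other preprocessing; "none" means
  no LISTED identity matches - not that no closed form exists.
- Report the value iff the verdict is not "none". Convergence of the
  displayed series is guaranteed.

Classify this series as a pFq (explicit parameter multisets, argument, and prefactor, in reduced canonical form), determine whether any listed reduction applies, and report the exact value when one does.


x = -5/6 here; the reduced form reads 0F0, upper {-}, lower {-}, C = 2/3. Verdict (x = -5/6): exponential (I5) applies (the 0F0 exponential series at x = -5/6). Value: (2/3) * e^(-5/6).

First insight: t_0 = 2/3 here, and the constant factors (prefactor 2/3) combine into one prefactor.
Step ratio: r(k) = (-5/6) * 1 / [(k+1)] - rational; roots negated = parameters, x = (-5/6), C = 2/3.


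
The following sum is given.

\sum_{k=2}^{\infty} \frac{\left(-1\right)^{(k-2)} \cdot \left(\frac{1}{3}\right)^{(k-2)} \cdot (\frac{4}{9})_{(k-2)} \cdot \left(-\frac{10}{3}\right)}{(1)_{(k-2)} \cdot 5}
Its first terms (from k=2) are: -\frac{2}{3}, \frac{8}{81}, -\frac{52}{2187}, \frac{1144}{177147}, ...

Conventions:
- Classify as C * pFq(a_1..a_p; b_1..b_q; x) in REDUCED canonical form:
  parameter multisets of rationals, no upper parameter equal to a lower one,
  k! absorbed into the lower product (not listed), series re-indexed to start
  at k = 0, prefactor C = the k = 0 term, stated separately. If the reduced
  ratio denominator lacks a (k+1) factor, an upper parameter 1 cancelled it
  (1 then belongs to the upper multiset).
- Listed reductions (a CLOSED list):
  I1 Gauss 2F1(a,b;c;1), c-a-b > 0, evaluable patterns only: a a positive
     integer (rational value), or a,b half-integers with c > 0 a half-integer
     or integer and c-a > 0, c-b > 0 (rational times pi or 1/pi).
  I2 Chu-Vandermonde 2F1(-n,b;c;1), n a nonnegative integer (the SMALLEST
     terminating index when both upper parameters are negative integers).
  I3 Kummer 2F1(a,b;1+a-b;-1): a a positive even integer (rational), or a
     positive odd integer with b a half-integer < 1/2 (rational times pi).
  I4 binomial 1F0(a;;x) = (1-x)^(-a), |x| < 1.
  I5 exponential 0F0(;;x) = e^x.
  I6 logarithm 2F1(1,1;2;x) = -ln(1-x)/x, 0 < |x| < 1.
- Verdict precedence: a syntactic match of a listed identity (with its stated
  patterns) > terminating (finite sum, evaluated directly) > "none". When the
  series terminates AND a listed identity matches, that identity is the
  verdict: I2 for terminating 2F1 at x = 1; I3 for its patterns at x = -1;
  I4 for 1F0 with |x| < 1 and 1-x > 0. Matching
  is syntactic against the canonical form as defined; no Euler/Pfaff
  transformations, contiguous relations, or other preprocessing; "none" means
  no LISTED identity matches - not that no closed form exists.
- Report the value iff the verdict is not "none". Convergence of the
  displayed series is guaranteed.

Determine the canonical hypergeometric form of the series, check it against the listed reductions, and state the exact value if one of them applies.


Key observation: x = -\frac{1}{3} and (1)_k (prefactor -2/3) is k! itself.
Term ratio: r(k) = -\frac{1}{3} * (k+\frac{4}{9}) / [(k+1)] - rational in k, leading ratio -\frac{1}{3}; with t_0 = -\frac{2}{3}, classification follows.

Reduced: x = -\frac{1}{3}, 1F0, upper = {\frac{4}{9}}, lower = {-}, C = -\frac{2}{3}. Verdict: this is binomial (I4) (the 1F0 binomial series: exponent -4/9, x = -\frac{1}{3}). Exact value: \left(-\frac{2}{3}\right) \cdot \left(\frac{4}{3}\right)^{-\frac{4}{9}}.


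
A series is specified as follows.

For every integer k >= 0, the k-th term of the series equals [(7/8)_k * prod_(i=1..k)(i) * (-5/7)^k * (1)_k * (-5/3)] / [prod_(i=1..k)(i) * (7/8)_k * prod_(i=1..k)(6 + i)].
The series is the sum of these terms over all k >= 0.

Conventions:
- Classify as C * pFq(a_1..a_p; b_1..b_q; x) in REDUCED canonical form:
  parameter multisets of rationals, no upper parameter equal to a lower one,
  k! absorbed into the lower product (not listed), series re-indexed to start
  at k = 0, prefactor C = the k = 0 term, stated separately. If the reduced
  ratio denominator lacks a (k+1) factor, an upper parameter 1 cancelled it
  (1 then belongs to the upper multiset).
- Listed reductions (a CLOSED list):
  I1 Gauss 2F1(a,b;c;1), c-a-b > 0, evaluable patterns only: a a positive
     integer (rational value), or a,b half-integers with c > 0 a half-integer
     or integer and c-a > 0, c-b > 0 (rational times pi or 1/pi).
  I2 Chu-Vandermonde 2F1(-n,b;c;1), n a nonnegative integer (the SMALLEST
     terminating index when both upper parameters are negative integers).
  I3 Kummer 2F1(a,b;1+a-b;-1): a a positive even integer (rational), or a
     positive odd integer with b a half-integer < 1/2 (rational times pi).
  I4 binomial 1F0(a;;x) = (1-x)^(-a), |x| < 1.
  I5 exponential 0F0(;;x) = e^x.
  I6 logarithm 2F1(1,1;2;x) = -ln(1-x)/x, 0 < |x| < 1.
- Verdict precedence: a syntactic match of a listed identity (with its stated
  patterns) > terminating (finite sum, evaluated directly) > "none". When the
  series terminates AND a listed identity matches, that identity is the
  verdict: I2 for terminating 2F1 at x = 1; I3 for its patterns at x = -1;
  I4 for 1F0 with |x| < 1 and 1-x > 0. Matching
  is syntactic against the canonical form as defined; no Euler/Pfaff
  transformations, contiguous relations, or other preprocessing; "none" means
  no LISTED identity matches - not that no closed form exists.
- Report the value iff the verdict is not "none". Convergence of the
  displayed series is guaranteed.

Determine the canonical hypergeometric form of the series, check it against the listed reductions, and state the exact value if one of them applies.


Prefactor -5/3, argument -5/7: 2F1 with upper {1, 1} over lower {7}. Verdict: none. Every listed pattern misses the 2F1 form at -5/7, upper {1, 1}.

First insight: t_0 being -5/3, the lower running product (prefactor -5/3) is a rising factorial.
Adjacent-term ratio: r(k) = (-5/7) * (k+1) (k+1) / [(k+7) (k+1)] - rational in k. x = (-5/7); t_0 = -5/3; negate the roots.


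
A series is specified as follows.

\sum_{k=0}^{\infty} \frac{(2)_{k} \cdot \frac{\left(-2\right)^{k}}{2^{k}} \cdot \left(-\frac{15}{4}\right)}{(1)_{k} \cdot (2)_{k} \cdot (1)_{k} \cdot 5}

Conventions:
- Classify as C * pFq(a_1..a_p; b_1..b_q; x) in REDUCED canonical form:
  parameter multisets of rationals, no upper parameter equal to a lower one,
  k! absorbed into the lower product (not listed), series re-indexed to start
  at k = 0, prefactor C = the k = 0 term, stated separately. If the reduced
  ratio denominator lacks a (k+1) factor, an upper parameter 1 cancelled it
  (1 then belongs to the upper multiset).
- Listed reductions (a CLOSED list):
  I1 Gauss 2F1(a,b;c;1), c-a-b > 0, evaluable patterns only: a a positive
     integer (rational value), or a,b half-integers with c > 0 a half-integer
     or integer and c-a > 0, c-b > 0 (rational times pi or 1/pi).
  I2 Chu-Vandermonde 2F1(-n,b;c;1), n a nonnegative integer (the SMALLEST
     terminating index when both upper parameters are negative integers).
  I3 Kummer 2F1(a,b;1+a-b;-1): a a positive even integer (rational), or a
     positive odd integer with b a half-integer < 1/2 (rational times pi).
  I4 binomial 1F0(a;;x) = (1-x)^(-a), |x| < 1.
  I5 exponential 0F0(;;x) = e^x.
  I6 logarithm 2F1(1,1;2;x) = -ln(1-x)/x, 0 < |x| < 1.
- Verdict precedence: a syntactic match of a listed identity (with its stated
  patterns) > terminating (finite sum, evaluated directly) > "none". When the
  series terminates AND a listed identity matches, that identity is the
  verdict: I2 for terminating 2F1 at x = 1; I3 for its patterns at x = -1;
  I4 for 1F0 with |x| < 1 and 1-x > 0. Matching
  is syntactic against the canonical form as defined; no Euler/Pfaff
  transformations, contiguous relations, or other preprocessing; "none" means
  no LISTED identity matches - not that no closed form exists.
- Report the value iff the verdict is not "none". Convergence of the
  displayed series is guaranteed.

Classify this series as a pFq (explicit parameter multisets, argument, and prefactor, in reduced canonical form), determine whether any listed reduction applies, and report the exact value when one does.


Prefactor -\frac{3}{4}, argument -1: 0F1 with upper {-} over lower {1}. Verdict: no listed reduction: x = -1 and upper {-} fail every I1-I6 pattern.

Structural cue: from the first term -\frac{3}{4}: (1)_k (prefactor -3/4) is k! itself.
Ratio: r(k) = -1 * 1 / [(k+1) (k+1)] - rational in k. x = -1; t_0 = -\frac{3}{4}; negate the roots.


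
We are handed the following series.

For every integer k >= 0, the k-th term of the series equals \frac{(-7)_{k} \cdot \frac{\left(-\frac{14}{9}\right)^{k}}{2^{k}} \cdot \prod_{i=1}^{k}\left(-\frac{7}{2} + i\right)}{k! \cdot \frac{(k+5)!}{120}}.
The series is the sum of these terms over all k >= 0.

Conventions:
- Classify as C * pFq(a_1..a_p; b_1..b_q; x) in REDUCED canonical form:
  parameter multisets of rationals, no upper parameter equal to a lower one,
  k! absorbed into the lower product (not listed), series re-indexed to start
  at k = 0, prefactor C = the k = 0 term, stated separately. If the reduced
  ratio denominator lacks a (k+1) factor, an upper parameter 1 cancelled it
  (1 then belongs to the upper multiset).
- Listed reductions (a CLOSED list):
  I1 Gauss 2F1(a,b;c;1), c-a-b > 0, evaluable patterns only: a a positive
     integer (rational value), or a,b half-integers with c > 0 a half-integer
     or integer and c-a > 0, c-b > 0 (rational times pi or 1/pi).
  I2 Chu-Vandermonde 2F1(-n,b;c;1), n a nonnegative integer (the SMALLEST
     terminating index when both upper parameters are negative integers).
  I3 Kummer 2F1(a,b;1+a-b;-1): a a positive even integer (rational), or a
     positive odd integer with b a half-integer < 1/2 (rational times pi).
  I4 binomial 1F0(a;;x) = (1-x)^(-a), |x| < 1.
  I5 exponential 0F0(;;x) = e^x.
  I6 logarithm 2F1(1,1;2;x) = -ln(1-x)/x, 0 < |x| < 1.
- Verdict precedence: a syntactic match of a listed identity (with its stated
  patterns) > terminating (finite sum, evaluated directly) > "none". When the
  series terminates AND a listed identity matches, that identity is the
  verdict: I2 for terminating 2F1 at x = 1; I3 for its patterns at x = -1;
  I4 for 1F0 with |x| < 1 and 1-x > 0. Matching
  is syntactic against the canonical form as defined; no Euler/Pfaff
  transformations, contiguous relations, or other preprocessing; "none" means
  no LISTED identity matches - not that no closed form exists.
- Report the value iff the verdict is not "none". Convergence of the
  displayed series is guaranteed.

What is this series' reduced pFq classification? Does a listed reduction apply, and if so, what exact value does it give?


The series (x = -\frac{7}{9}) is 2F1: upper {-7, -\frac{5}{2}}, lower {6}, prefactor 1. Verdict: terminating - the sum ends at index 7 because -7 is a negative integer; exact evaluation follows. Exact value: -\frac{1787617728539}{7758052245504}.

Structural cue: from the first term 1: the denominator's factorial ratio (C = 1) is a lower Pochhammer.
Term ratio: r(k) = -\frac{7}{9} * (k-7) (k-\frac{5}{2}) / [(k+6) (k+1)] ; factor over Q: parameters, x = -\frac{7}{9}, and C = 1.


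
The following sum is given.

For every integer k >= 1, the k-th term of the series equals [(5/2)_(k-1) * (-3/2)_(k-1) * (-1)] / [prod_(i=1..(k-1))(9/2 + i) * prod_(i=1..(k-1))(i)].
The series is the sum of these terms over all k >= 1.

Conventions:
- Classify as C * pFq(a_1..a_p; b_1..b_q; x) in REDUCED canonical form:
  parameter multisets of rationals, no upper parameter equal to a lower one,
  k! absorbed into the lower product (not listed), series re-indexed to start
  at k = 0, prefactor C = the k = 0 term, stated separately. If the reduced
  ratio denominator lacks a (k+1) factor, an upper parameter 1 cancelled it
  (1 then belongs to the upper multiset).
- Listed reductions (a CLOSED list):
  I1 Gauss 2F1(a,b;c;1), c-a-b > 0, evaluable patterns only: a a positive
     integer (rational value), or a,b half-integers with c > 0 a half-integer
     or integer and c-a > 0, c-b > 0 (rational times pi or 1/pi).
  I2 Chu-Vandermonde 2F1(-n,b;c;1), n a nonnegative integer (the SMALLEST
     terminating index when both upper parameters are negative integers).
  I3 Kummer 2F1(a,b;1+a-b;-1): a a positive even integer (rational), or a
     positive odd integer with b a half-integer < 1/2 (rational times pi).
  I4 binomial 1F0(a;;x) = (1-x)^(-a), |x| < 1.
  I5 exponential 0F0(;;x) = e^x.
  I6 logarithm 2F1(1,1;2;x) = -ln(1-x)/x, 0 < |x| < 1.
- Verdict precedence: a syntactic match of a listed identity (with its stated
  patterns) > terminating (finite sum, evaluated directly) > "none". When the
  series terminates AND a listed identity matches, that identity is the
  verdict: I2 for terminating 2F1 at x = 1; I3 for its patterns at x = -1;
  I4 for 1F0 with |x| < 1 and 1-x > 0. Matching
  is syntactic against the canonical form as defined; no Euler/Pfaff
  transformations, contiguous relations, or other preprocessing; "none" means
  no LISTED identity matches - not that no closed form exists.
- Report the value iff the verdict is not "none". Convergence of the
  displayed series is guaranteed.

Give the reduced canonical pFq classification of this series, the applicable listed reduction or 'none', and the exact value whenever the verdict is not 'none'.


x = 1 here; the reduced form reads 2F1, upper {-3/2, 5/2}, lower {11/2}, C = -1. Verdict: this is Gauss's theorem I1 (half-integer case) (x = 1; upper {-3/2, 5/2} half-integers, c = 11/2 in the evaluable pattern). Hence: (-2205/16384) * pi.

First insight: t_0 = -1 here, and the product of the first k integers (prefactor -1) is k!.
Term ratio: r(k) = 1 * (k-3/2) (k+5/2) / [(k+11/2) (k+1)] - poly over poly, x = 1 from leading terms; C = -1 at k = 0.


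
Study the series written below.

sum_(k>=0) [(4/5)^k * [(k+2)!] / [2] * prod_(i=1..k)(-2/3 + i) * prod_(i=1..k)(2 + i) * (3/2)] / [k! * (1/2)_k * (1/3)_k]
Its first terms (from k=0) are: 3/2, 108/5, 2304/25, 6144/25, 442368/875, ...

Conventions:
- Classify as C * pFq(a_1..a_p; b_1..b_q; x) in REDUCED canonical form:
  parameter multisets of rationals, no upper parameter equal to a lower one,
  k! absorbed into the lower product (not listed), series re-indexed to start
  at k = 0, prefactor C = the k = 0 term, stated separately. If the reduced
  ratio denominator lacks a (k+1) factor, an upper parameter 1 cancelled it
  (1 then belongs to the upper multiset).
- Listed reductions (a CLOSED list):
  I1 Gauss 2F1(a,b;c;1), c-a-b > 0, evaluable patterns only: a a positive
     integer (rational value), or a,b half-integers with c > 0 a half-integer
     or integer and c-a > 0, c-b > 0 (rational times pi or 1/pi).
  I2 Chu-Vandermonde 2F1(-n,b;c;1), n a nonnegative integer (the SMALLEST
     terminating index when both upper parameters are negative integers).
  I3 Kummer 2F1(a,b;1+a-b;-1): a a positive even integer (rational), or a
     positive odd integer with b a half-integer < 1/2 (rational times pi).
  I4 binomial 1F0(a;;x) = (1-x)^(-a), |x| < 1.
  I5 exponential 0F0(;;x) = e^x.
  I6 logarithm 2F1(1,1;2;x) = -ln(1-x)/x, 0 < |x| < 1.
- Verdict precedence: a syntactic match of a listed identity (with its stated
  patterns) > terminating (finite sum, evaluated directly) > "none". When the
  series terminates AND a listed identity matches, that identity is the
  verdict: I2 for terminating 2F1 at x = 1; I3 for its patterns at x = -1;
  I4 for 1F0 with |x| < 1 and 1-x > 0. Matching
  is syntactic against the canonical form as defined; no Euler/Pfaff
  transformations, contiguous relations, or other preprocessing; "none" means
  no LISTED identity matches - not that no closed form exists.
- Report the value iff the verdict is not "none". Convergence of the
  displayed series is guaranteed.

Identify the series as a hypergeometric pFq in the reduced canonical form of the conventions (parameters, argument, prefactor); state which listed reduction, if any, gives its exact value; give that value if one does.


Structural cue: t_0 = 3/2 here, and the running product (C = 3/2, x = 4/5) telescopes to a rising factorial.
Term ratio: r(k) = (4/5) * (k+3) (k+3) / [(k+1/2) (k+1)] - poly over poly, x = (4/5) from leading terms; C = 3/2 at k = 0.

Prefactor 3/2, argument 4/5: 2F1 with upper {3, 3} over lower {1/2}. Verdict: none (x = 4/5): each listed identity misses the multisets {3, 3} ; {1/2}.


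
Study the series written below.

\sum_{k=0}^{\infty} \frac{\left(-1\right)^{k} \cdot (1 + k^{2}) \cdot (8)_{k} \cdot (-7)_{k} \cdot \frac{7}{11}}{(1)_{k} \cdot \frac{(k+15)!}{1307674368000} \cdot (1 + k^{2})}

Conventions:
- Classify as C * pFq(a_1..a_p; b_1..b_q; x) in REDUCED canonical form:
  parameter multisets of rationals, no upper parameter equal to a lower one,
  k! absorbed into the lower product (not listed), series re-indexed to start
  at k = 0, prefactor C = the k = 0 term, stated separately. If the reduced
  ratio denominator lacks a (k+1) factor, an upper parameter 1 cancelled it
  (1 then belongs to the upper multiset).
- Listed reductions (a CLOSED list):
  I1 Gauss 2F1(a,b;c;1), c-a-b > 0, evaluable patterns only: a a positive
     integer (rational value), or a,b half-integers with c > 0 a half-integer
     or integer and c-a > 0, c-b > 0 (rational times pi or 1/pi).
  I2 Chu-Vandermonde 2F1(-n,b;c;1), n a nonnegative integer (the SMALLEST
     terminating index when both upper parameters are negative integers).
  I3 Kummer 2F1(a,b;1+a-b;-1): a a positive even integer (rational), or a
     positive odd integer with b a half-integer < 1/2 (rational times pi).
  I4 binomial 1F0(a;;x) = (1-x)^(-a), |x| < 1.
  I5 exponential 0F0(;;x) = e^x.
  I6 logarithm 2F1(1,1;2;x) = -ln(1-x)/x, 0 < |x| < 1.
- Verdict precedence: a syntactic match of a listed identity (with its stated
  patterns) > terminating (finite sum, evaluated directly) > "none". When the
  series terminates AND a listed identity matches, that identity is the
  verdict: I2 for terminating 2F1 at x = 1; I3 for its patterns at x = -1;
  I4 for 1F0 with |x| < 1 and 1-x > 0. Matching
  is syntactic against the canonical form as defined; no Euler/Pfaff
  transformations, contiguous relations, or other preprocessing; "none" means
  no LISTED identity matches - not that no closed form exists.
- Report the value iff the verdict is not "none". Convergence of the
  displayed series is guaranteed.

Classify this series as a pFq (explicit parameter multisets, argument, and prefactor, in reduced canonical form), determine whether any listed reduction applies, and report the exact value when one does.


Reduced: x = -1, 2F1, upper = {-7, 8}, lower = {16}, C = \frac{7}{11}. Verdict: Kummer's theorem (I3) fires (x = -1; c = 16 equals 1+a-b for upper {-7, 8}: listed pattern). Hence: \frac{273}{22}.

The tell: t_0 being \frac{7}{11}, the denominator's factorial ratio (C = 7/11) is a lower Pochhammer.
Term ratio: r(k) = -1 * (k-7) (k+8) / [(k+16) (k+1)] - rational in k, leading ratio -1; with t_0 = \frac{7}{11}, classification follows.


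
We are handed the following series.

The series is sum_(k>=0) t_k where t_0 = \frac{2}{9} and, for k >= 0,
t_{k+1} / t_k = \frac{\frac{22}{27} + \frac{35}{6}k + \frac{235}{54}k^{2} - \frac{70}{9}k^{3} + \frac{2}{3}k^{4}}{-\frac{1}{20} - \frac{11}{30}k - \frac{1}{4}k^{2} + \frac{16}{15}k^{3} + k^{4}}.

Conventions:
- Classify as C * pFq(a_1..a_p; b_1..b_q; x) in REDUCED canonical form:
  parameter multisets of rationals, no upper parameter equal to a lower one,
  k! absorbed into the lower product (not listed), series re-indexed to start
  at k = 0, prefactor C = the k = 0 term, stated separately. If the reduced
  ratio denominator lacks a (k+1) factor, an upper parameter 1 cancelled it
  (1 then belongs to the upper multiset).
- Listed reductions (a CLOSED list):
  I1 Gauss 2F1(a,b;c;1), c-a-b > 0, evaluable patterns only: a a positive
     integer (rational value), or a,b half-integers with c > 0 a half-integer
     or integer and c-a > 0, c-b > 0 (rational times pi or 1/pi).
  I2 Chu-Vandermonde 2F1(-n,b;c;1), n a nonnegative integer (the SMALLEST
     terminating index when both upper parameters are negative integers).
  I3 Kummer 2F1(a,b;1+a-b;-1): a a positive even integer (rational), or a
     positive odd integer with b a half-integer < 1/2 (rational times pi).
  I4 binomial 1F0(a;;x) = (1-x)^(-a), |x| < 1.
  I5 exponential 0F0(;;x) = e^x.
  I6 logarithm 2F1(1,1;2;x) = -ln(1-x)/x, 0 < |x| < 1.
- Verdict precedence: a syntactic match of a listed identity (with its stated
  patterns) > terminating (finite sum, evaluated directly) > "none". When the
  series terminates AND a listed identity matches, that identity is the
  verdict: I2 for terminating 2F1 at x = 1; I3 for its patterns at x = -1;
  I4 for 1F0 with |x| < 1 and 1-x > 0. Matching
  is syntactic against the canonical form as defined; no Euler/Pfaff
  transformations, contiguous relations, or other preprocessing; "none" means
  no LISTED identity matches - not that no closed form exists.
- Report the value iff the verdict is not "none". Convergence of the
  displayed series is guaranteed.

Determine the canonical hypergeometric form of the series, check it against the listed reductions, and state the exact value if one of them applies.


Canonical form: C = \frac{2}{9} times 2F1 with upper {-11, -\frac{4}{3}}, lower {-\frac{3}{5}}, x = \frac{2}{3}. Verdict: terminating. With -11 upstairs the series is a 12-term polynomial sum; evaluated term by term. Exact value: -\frac{372337867075086504838}{42607316766798758709}.

Structural cue: x = \frac{2}{3} and factor the ratio over Q (prefactor 2/9): negated roots = parameters.
Term ratio: r(k) = \frac{2}{3} * (k-11) (k-\frac{4}{3}) / [(k-\frac{3}{5}) (k+1)] - rational; roots negated = parameters, x = \frac{2}{3}, C = \frac{2}{9}.


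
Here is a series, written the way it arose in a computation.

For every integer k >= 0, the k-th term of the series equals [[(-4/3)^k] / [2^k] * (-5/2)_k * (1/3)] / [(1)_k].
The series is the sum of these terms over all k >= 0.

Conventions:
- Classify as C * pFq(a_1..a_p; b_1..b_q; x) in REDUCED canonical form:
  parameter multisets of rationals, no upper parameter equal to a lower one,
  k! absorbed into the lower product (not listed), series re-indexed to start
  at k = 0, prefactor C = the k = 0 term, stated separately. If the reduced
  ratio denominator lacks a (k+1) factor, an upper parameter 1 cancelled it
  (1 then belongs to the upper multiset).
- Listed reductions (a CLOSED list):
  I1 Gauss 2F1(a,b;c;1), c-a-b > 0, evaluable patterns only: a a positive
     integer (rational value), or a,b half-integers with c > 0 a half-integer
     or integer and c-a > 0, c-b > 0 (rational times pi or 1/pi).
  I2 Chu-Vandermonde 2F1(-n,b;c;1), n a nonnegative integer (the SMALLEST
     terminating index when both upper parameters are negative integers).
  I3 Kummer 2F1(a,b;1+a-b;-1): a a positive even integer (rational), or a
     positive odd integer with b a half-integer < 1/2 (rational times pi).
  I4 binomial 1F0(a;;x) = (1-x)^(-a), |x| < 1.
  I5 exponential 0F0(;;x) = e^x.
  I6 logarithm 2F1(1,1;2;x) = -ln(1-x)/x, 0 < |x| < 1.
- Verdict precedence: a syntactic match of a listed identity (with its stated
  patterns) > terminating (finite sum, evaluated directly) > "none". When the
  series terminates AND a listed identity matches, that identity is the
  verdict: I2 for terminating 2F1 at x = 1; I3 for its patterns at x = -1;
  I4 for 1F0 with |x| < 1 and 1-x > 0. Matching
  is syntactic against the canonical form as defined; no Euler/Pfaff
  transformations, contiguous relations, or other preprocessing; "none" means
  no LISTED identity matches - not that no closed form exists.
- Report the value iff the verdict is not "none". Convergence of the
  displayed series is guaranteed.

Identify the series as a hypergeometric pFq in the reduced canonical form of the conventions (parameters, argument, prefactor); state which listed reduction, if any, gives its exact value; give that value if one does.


Structural cue: x = (-2/3) and the two k-th powers (C = 1/3, x = -2/3) combine into one argument.
Adjacent-term ratio: r(k) = (-2/3) * (k-5/2) / [(k+1)] - rational; roots negated = parameters, x = (-2/3), C = 1/3.

Canonical form: C = 1/3 times 1F0 with upper {-5/2}, lower {-}, x = -2/3. Verdict at x = -2/3: the binomial series (I4) matches (the 1F0 binomial series: exponent 5/2, x = -2/3). Its exact value is (1/3) * (5/3)^(5/2).


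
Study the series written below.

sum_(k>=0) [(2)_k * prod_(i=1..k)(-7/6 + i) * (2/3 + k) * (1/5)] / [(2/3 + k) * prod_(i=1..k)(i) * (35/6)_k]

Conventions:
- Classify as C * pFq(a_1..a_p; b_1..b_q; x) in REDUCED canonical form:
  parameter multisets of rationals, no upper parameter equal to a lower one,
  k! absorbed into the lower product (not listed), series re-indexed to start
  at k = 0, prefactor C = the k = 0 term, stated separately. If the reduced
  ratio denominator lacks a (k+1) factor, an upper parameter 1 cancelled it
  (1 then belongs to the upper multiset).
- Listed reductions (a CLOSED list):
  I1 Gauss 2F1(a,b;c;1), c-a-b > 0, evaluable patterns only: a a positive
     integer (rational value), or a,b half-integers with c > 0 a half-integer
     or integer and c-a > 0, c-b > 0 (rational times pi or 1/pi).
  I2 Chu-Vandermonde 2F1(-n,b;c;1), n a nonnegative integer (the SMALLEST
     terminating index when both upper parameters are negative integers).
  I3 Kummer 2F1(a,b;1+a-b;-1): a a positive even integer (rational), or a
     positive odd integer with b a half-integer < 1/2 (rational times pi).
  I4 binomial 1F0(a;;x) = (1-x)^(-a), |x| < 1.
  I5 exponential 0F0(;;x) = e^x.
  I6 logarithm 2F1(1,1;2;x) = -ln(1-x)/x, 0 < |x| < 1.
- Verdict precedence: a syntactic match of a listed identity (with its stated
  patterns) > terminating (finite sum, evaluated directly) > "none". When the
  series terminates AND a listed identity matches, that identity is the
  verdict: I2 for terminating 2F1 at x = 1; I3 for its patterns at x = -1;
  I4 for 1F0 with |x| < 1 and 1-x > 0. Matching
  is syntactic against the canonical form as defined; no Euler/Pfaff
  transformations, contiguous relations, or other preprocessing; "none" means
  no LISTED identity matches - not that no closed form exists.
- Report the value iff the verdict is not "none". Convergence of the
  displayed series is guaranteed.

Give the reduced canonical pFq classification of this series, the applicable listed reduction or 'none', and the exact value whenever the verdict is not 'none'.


Canonical form: C = 1/5 times 2F1 with upper {-1/6, 2}, lower {35/6}, x = 1. Verdict at x = 1: Gauss's theorem (I1) matches (x = 1: the Gamma ratio telescopes since c-a-b = 4 > 0 and a = 2 in Z>0). Hence: 667/3600.

Structural cue: t_0 being 1/5, the product of the first k integers (C = 1/5) is k!.
Step ratio: r(k) = 1 * (k-1/6) (k+2) / [(k+35/6) (k+1)] - rational; roots negated = parameters, x = 1, C = 1/5.


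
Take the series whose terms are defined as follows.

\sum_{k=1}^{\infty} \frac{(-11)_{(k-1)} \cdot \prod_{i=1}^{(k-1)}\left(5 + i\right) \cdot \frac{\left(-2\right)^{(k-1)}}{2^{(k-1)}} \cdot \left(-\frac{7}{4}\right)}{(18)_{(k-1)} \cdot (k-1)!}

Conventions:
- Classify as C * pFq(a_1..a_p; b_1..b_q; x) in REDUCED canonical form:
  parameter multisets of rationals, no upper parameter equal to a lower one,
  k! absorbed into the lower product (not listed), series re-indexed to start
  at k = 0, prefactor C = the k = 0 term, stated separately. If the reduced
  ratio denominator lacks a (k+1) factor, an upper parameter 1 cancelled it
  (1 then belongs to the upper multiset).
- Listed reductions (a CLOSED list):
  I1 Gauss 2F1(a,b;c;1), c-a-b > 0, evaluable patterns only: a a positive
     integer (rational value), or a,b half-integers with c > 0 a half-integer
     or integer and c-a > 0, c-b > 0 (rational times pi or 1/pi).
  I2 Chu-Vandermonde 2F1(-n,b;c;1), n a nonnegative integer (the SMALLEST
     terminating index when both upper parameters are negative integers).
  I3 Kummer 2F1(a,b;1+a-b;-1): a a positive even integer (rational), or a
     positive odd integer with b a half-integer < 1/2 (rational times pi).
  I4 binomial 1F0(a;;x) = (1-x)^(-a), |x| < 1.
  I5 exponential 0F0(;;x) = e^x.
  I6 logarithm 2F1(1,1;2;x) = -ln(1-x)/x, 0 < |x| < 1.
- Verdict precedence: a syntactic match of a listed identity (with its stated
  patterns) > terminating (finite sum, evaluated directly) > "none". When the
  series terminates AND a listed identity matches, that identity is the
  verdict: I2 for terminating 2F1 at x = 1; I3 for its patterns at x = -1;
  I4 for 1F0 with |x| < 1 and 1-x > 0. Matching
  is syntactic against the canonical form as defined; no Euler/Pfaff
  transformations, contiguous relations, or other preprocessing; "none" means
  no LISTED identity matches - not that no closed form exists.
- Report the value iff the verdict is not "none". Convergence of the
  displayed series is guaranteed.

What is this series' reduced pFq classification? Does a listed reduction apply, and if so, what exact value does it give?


Key observation: from the first term -\frac{7}{4}: the two k-th powers (C = -7/4) combine into one argument.
Ratio: r(k) = -1 * (k-11) (k+6) / [(k+18) (k+1)] - rational in k, leading ratio -1; with t_0 = -\frac{7}{4}, classification follows.

This is -\frac{7}{4} * 2F1(-11, 6; 18; -1) in reduced canonical form. Verdict (x = -1): Kummer (I3) applies (x = -1; c = 18 equals 1+a-b for upper {-11, 6}: listed pattern). Sum: -\frac{119}{2}.


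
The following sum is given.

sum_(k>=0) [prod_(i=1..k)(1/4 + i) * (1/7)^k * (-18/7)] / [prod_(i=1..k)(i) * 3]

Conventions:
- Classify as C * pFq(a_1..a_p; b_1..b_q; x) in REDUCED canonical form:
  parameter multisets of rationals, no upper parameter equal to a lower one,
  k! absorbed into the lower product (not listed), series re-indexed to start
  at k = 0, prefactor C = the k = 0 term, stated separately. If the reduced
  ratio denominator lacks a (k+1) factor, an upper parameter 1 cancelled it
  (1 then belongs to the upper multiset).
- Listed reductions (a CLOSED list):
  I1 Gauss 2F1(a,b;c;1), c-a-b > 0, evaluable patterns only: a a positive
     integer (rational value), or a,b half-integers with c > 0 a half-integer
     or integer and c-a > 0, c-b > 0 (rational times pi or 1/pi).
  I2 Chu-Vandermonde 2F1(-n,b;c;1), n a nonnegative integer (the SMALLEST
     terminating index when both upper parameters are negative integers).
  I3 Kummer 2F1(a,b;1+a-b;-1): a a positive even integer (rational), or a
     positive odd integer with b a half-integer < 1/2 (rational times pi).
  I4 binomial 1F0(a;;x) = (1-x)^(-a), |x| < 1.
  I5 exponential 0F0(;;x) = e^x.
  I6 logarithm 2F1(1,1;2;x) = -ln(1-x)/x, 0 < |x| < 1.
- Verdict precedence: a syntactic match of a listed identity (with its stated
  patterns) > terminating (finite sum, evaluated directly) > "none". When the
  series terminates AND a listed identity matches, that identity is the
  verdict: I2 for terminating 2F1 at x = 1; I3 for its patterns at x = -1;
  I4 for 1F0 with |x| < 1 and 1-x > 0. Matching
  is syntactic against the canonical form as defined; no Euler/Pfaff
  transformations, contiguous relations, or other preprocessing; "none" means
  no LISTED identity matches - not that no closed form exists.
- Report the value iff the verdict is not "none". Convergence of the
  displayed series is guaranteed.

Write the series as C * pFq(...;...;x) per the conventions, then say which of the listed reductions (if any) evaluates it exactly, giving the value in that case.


Classification (C = -6/7): 1F0 with upper {5/4}, lower {-}, argument x = 1/7. Verdict at x = 1/7: binomial (I4) matches (the 1F0 binomial series: exponent -5/4, x = 1/7). Hence: (-6/7) * (6/7)^(-5/4).

Key observation: from the first term -6/7: the product of the first k integers (C = -6/7) is k!.
Term ratio: r(k) = (1/7) * (k+5/4) / [(k+1)] - poly over poly, x = (1/7) from leading terms; C = -6/7 at k = 0.


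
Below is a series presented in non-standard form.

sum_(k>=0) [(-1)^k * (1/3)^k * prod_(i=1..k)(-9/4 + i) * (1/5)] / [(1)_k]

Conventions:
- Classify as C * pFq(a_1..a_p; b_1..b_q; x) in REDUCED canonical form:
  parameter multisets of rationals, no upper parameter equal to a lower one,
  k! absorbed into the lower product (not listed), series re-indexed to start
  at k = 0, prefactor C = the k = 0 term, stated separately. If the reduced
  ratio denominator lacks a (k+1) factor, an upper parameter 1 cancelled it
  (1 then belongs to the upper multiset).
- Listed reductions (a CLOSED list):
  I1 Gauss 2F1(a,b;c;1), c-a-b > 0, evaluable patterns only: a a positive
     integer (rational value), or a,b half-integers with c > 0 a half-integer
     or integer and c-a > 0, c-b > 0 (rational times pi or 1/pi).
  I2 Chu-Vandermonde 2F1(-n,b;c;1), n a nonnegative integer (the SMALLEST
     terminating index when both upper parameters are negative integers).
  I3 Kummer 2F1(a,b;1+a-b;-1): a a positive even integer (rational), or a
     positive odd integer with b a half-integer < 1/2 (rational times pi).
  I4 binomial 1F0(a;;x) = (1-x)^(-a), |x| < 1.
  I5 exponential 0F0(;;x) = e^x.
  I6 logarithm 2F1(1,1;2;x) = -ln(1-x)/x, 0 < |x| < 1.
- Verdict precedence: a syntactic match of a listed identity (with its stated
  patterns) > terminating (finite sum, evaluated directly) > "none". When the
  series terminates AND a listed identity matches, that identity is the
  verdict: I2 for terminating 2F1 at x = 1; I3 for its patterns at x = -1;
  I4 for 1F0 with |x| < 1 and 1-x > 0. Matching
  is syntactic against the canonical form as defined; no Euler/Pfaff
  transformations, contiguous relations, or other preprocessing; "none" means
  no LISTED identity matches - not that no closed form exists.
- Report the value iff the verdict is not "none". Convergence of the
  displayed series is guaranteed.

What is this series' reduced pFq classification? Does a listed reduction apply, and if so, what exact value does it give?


With C = 1/5: the canonical form is 1F0(-5/4; -; -1/3). Verdict: the I4 binomial reduction matches (the 1F0 binomial series: exponent 5/4, x = -1/3). Value: (1/5) * (4/3)^(5/4).

First insight: t_0 = 1/5 here, and the (-1)^k factor (C = 1/5) folds into the argument's sign.
Term ratio: r(k) = (-1/3) * (k-5/4) / [(k+1)] - rational in k. x = (-1/3); t_0 = 1/5; negate the roots.


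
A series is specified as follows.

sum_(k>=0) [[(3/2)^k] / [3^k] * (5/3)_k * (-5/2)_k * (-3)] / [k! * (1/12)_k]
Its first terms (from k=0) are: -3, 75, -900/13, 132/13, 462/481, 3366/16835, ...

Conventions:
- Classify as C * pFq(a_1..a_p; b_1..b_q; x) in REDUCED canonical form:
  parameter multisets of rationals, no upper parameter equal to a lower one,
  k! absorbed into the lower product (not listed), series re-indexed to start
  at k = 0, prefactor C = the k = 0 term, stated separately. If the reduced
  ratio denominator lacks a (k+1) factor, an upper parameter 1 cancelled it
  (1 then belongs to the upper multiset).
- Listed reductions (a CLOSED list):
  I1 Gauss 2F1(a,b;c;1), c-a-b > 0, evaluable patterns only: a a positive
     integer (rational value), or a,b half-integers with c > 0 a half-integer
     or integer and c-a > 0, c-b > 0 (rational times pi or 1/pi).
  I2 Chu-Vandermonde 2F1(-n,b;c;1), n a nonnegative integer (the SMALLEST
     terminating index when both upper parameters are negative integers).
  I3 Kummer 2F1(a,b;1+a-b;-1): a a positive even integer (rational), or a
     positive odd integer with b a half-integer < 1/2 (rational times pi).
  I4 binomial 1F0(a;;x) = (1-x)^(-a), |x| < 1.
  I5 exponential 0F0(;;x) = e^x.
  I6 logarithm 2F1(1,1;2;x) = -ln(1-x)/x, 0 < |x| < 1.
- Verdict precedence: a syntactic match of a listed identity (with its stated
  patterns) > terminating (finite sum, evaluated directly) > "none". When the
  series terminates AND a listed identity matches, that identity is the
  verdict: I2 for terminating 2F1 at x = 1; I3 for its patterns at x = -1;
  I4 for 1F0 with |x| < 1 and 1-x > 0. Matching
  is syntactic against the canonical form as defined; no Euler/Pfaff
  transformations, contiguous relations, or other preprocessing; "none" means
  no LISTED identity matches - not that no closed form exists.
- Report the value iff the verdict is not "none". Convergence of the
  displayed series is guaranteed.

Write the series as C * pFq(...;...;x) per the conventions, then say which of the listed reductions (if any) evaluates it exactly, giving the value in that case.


Prefactor -3, argument 1/2: 2F1 with upper {-5/2, 5/3} over lower {1/12}. Verdict: none. Every listed pattern misses the 2F1 form at 1/2, upper {-5/2, 5/3}.

Structural cue: t_0 being -3, the two k-th powers (C = -3, x = 1/2) combine into one argument.
Adjacent-term ratio: r(k) = (1/2) * (k-5/2) (k+5/3) / [(k+1/12) (k+1)] - poly over poly, x = (1/2) from leading terms; C = -3 at k = 0.


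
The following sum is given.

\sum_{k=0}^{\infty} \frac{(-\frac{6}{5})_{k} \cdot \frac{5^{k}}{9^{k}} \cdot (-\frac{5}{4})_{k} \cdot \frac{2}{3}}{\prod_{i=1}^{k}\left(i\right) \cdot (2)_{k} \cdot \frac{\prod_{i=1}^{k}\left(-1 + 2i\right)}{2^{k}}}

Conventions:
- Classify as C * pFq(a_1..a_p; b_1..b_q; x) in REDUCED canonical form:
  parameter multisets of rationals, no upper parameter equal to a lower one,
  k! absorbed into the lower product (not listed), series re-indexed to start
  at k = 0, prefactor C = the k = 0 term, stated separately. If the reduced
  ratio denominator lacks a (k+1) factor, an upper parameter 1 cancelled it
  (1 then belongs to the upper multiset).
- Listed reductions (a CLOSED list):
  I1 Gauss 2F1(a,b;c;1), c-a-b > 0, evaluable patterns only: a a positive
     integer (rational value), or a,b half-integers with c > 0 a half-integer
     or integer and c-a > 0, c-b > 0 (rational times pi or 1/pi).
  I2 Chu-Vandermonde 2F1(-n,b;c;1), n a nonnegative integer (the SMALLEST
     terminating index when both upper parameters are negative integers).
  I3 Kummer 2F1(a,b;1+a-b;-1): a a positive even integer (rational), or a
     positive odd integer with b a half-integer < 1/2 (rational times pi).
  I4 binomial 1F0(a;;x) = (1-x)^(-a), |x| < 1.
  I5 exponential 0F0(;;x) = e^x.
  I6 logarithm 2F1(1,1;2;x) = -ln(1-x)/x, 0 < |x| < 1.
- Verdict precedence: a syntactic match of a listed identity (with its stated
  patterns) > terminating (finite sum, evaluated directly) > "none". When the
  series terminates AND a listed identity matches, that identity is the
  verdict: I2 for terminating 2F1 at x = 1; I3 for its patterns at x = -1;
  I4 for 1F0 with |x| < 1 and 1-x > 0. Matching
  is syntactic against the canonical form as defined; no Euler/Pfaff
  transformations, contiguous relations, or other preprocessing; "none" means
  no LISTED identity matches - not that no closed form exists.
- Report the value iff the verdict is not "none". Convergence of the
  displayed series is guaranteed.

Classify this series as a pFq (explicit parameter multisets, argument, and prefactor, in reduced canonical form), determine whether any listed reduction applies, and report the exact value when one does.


At argument \frac{5}{9}: a 2F2 with upper {-\frac{5}{4}, -\frac{6}{5}}, lower {\frac{1}{2}, 2}, scaled by C = \frac{2}{3}. Verdict: none. No listed pattern accepts 2F2(-\frac{5}{4}, -\frac{6}{5}; \frac{1}{2}, 2; \frac{5}{9}).

Key step: from the first term \frac{2}{3}: the two geometric factors (C = 2/3, x = 5/9) combine into one argument.
Ratio: r(k) = \frac{5}{9} * (k-\frac{5}{4}) (k-\frac{6}{5}) / [(k+\frac{1}{2}) (k+2) (k+1)] - rational; roots negated = parameters, x = \frac{5}{9}, C = \frac{2}{3}.
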